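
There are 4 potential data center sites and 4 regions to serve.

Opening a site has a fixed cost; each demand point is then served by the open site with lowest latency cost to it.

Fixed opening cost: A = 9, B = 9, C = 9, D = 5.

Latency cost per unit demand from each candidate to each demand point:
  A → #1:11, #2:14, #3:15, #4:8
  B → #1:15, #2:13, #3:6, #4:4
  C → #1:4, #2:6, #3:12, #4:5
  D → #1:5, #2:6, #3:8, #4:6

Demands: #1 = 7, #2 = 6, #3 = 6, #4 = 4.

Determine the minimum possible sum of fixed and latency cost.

134

Open {B, C}: assign each demand point to its cheapest open site.
  #1→C 7×4=28, #2→C 6×6=36, #3→B 6×6=36, #4→B 4×4=16
  latency cost 116, fixed 18 → total 134.
Compare {B, D}: latency cost 123 + fixed 14 = 137.
Compare {B, C, D}: latency cost 116 + fixed 23 = 139.
Compare {A, B, C}: latency cost 116 + fixed 27 = 143.
All other subsets cost ≥ 137. Minimum total cost: 134.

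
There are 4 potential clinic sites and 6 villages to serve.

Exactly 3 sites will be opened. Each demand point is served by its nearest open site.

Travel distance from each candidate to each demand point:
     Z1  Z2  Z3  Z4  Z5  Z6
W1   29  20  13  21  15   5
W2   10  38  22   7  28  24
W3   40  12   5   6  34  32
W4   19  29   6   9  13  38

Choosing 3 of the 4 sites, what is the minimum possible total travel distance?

Open {W1, W2, W3}.
  Z1→W2 10, Z2→W3 12, Z3→W3 5, Z4→W3 6, Z5→W1 15, Z6→W1 5  ⇒ total 53.
Compare {W1, W3, W4}: total 60.
Compare {W1, W2, W4}: total 61.
No size-3 selection does better; minimum is 53.

53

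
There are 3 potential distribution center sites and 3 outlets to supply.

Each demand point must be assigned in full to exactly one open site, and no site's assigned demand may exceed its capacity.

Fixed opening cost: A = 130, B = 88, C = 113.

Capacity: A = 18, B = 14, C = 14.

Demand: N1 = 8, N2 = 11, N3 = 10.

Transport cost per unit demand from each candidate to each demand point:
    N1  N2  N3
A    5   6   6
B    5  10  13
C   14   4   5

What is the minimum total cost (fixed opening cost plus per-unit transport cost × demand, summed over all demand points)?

387

Open {A, C}; cheapest assignment that respects the capacities:
  A (cap 18, load 18): N1, N3 — cost 8×5 + 10×6 = 100
  C (cap 14, load 11): N2 — cost 11×4 = 44
  Shipping 144, fixed 243 → total 387.
  Any other capacity-feasible assignment to {A, C} ships for at least 144.
Compare {A, B}: its best feasible assignment gives total 428.
Compare {A, B, C}: its best feasible assignment gives total 475.
Every other set of open sites that can feasibly serve all demand totals ≥ 428 even under its best assignment. Minimum: 387.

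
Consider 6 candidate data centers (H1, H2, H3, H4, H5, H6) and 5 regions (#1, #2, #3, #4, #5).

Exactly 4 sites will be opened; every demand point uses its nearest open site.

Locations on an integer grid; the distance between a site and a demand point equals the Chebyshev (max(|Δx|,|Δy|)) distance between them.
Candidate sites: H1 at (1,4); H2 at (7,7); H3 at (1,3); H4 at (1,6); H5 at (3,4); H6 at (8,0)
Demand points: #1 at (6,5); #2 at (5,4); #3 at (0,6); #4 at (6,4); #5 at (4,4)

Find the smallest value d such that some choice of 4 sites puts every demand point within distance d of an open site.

Open {H1, H2, H3, H4}.
  Farthest demand point is #2 at distance 3 (to H2); all others are ≤ 3.
With {H1, H2, H3, H5} the worst case is 3.
With {H1, H2, H3, H6} the worst case is 3.
No size-4 selection achieves below 3.

3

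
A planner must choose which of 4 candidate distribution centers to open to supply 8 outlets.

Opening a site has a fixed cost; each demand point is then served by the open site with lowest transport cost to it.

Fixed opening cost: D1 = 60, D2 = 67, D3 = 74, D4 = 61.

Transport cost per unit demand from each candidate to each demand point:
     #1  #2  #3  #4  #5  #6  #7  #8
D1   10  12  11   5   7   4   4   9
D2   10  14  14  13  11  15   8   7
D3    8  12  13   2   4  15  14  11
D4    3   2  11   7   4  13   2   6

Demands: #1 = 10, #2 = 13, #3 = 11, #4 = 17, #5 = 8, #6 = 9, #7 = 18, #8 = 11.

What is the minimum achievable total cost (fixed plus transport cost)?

553

Open {D1, D4}: assign each demand point to its cheapest open site.
  #1→D4 10×3=30, #2→D4 13×2=26, #3→D1 11×11=121, #4→D1 17×5=85, #5→D4 8×4=32, #6→D1 9×4=36, #7→D4 18×2=36, #8→D4 11×6=66
  transport cost 432, fixed 121 → total 553.
Compare {D1, D3, D4}: transport cost 381 + fixed 195 = 576.
Compare {D3, D4}: transport cost 462 + fixed 135 = 597.
Compare {D4}: transport cost 547 + fixed 61 = 608.
All other subsets cost ≥ 576. Minimum total cost: 553.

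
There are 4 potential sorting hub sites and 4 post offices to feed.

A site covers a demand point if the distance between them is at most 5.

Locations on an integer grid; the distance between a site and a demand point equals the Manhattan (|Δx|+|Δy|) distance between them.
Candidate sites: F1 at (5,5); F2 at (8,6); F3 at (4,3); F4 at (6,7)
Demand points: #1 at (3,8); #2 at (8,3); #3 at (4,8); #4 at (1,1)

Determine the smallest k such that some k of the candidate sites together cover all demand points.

Coverage sets (demand points within 5 of each site):
  F1: {#1, #2, #3}
  F2: {#2}
  F3: {#2, #3, #4}
  F4: {#1, #3}
No single site covers all 4 demand points.
But {F1, F3} covers everything, so the minimum is 2.

2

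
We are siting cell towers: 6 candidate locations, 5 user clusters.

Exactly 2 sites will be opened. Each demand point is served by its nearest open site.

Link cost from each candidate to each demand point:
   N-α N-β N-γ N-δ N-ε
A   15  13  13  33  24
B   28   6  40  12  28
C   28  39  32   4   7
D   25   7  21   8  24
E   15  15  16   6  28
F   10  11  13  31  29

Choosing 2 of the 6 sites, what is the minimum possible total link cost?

45

Open {C, F}.
  N-α→F 10, N-β→F 11, N-γ→F 13, N-δ→C 4, N-ε→C 7  ⇒ total 45.
Compare {A, C}: total 52.
Compare {C, E}: total 57.
No size-2 selection does better; minimum is 45.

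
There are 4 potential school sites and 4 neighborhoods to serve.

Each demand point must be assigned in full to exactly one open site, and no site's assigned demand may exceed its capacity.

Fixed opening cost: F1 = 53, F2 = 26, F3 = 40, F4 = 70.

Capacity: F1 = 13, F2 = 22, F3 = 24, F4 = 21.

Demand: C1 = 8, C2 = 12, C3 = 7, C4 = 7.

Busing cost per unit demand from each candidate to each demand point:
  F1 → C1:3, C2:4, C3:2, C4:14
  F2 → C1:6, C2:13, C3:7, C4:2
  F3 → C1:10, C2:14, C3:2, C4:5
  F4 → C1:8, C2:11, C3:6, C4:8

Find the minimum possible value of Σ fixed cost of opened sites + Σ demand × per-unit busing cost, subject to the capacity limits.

238

Open {F1, F2}; cheapest assignment that respects the capacities:
  F1 (cap 13, load 12): C2 — cost 12×4 = 48
  F2 (cap 22, load 22): C1, C3, C4 — cost 8×6 + 7×7 + 7×2 = 111
  Shipping 159, fixed 79 → total 238.
  Any other capacity-feasible assignment to {F1, F2} ships for at least 159.
Compare {F1, F2, F3}: its best feasible assignment gives total 243.
Compare {F1, F3}: its best feasible assignment gives total 270.
Every other set of open sites that can feasibly serve all demand totals ≥ 243 even under its best assignment. Minimum: 238.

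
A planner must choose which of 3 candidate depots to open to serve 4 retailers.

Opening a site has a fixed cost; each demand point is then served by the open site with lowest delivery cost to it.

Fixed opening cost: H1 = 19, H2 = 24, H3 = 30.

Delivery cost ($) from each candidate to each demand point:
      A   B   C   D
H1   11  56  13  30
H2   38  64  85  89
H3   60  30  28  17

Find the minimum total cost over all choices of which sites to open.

Open {H1, H3}: assign each demand point to its cheapest open site.
  A→H1 11, B→H3 30, C→H1 13, D→H3 17
  delivery cost 71, fixed 49 → total 120.
Compare {H1}: delivery cost 110 + fixed 19 = 129.
Compare {H1, H2, H3}: delivery cost 71 + fixed 73 = 144.
Compare {H1, H2}: delivery cost 110 + fixed 43 = 153.
All other subsets cost ≥ 129. Minimum total cost: 120.

120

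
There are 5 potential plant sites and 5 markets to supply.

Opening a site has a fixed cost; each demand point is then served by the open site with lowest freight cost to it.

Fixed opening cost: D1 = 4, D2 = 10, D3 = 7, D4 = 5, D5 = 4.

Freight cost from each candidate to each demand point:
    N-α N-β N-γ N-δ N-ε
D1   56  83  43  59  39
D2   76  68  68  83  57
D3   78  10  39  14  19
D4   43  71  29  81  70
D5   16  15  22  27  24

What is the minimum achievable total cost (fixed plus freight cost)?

92

Open {D3, D5}: assign each demand point to its cheapest open site.
  N-α→D5 16, N-β→D3 10, N-γ→D5 22, N-δ→D3 14, N-ε→D3 19
  freight cost 81, fixed 11 → total 92.
Compare {D1, D3, D5}: freight cost 81 + fixed 15 = 96.
Compare {D3, D4, D5}: freight cost 81 + fixed 16 = 97.
Compare {D1, D3, D4, D5}: freight cost 81 + fixed 20 = 101.
All other subsets cost ≥ 96. Minimum total cost: 92.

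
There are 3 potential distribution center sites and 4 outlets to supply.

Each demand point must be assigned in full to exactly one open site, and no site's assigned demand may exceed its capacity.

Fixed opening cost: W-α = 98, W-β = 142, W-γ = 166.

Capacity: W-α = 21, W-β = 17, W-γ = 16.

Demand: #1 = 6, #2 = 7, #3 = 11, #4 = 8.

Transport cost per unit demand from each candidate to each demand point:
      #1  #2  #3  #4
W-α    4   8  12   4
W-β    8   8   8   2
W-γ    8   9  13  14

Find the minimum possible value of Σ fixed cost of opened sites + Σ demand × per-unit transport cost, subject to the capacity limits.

440

Open {W-α, W-β}; cheapest assignment that respects the capacities:
  W-α (cap 21, load 21): #1, #2, #4 — cost 6×4 + 7×8 + 8×4 = 112
  W-β (cap 17, load 11): #3 — cost 11×8 = 88
  Shipping 200, fixed 240 → total 440.
  Any other capacity-feasible assignment to {W-α, W-β} ships for at least 200.
Compare {W-α, W-γ}: its best feasible assignment gives total 519.
Compare {W-α, W-β, W-γ}: its best feasible assignment gives total 606.
Every other set of open sites that can feasibly serve all demand totals ≥ 519 even under its best assignment. Minimum: 440.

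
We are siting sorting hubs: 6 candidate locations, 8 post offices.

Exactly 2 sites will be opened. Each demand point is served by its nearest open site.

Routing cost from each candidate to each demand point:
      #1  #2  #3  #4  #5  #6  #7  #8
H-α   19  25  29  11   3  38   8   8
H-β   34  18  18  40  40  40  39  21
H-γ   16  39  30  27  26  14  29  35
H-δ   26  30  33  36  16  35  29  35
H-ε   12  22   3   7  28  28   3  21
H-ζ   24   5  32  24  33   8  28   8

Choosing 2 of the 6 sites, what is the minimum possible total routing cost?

Open {H-ε, H-ζ}.
  #1→H-ε 12, #2→H-ζ 5, #3→H-ε 3, #4→H-ε 7, #5→H-ε 28, #6→H-ζ 8, #7→H-ε 3, #8→H-ζ 8  ⇒ total 74.
Compare {H-α, H-ε}: total 86.
Compare {H-α, H-ζ}: total 91.
No size-2 selection does better; minimum is 74.

74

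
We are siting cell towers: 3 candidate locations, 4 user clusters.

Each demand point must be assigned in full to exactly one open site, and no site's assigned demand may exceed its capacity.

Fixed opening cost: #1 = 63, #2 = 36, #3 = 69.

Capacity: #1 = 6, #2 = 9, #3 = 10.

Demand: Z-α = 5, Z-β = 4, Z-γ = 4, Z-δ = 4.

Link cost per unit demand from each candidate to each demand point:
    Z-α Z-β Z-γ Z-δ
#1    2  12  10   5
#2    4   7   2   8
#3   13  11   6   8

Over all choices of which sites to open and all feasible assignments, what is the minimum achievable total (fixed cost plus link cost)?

209

Open {#2, #3}; cheapest assignment that respects the capacities:
  #2 (cap 9, load 9): Z-α, Z-β — cost 5×4 + 4×7 = 48
  #3 (cap 10, load 8): Z-γ, Z-δ — cost 4×6 + 4×8 = 56
  Shipping 104, fixed 105 → total 209.
  Any other capacity-feasible assignment to {#2, #3} ships for at least 104.
Compare {#1, #2, #3}: its best feasible assignment gives total 246.
Every other set of open sites that can feasibly serve all demand totals ≥ 246 even under its best assignment. Minimum: 209.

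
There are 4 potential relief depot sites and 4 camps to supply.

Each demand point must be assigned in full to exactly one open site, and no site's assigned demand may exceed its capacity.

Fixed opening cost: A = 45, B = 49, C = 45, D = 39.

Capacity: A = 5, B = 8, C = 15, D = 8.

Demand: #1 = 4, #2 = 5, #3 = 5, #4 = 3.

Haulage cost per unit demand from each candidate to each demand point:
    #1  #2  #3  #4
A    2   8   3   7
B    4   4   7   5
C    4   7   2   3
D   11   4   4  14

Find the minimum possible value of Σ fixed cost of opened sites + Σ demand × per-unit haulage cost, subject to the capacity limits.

139

Open {C, D}; cheapest assignment that respects the capacities:
  C (cap 15, load 12): #1, #3, #4 — cost 4×4 + 5×2 + 3×3 = 35
  D (cap 8, load 5): #2 — cost 5×4 = 20
  Shipping 55, fixed 84 → total 139.
  Any other capacity-feasible assignment to {C, D} ships for at least 55.
Compare {B, C}: its best feasible assignment gives total 149.
Compare {A, C}: its best feasible assignment gives total 152.
Every other set of open sites that can feasibly serve all demand totals ≥ 149 even under its best assignment. Minimum: 139.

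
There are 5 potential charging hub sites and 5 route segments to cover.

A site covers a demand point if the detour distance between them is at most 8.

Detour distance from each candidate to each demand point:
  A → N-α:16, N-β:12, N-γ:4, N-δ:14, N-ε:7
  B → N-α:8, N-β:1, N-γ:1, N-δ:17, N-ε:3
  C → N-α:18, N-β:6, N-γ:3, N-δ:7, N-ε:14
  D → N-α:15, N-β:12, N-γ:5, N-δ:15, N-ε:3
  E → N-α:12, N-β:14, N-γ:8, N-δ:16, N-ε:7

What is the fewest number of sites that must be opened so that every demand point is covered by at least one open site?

Coverage sets (demand points within 8 of each site):
  A: {N-γ, N-ε}
  B: {N-α, N-β, N-γ, N-ε}
  C: {N-β, N-γ, N-δ}
  D: {N-γ, N-ε}
  E: {N-γ, N-ε}
No single site covers all 5 demand points.
But {B, C} covers everything, so the minimum is 2.

2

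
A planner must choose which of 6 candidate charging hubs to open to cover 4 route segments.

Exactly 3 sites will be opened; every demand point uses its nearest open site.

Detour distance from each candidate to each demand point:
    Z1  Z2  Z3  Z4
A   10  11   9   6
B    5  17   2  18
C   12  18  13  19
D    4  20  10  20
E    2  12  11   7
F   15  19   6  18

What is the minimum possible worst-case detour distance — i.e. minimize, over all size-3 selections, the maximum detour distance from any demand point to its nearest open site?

Open {A, B, C}.
  Farthest demand point is Z2 at detour distance 11 (to A); all others are ≤ 11.
With {A, B, D} the worst case is 11.
With {A, B, E} the worst case is 11.
No size-3 selection achieves below 11.

11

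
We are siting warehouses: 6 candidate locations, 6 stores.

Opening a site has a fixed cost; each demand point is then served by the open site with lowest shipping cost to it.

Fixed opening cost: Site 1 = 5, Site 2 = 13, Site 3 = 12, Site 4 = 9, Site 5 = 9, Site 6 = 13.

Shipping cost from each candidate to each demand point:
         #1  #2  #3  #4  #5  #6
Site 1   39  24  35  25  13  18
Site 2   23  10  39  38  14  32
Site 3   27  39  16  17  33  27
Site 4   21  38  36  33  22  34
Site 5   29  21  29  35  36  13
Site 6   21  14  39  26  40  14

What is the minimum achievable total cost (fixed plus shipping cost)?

Open {Site 1, Site 3, Site 6}: assign each demand point to its cheapest open site.
  #1→Site 6 21, #2→Site 6 14, #3→Site 3 16, #4→Site 3 17, #5→Site 1 13, #6→Site 6 14
  shipping cost 95, fixed 30 → total 125.
Compare {Site 1, Site 2, Site 3}: shipping cost 97 + fixed 30 = 127.
Compare {Site 2, Site 3, Site 5}: shipping cost 93 + fixed 34 = 127.
Compare {Site 2, Site 3, Site 6}: shipping cost 92 + fixed 38 = 130.
All other subsets cost ≥ 127. Minimum total cost: 125.

125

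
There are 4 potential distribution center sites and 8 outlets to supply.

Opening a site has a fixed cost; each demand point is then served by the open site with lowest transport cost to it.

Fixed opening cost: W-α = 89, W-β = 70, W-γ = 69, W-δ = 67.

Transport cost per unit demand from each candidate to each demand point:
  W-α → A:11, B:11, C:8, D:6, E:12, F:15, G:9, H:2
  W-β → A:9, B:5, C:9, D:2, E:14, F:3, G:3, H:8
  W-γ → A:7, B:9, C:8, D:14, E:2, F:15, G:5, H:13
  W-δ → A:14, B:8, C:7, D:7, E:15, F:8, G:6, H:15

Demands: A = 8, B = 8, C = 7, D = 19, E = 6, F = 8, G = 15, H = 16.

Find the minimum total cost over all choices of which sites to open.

Open {W-α, W-β, W-γ}: assign each demand point to its cheapest open site.
  A→W-γ 8×7=56, B→W-β 8×5=40, C→W-α 7×8=56, D→W-β 19×2=38, E→W-γ 6×2=12, F→W-β 8×3=24, G→W-β 15×3=45, H→W-α 16×2=32
  transport cost 303, fixed 228 → total 531.
Compare {W-α, W-β}: transport cost 379 + fixed 159 = 538.
Compare {W-β, W-γ}: transport cost 399 + fixed 139 = 538.
Compare {W-β}: transport cost 494 + fixed 70 = 564.
All other subsets cost ≥ 538. Minimum total cost: 531.

531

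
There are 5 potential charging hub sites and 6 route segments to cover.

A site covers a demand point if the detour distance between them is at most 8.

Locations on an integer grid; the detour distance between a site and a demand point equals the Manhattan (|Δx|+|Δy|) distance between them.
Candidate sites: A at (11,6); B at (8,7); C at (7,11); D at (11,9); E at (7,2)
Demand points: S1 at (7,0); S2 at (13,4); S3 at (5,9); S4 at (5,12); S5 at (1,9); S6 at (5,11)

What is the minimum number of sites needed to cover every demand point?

2

Coverage sets (demand points within 8 of each site):
  A: {S2}
  B: {S1, S2, S3, S4, S6}
  C: {S3, S4, S5, S6}
  D: {S2, S3, S6}
  E: {S1, S2}
No single site covers all 6 demand points.
But {B, C} covers everything, so the minimum is 2.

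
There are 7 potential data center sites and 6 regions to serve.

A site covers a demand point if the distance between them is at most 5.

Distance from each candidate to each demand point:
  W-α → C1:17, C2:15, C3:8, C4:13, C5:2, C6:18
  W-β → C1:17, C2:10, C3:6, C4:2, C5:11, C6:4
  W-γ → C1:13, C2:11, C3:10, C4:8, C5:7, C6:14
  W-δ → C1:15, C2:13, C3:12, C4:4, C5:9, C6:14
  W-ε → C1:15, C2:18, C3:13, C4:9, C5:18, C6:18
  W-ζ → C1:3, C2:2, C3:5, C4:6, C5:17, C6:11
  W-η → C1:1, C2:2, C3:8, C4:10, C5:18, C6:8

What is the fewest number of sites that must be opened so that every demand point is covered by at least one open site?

3

Coverage sets (demand points within 5 of each site):
  W-α: {C5}
  W-β: {C4, C6}
  W-γ: {}
  W-δ: {C4}
  W-ε: {}
  W-ζ: {C1, C2, C3}
  W-η: {C1, C2}
No 2 sites suffice: every size-2 union leaves at least one demand point uncovered.
But {W-α, W-β, W-ζ} covers everything, so the minimum is 3.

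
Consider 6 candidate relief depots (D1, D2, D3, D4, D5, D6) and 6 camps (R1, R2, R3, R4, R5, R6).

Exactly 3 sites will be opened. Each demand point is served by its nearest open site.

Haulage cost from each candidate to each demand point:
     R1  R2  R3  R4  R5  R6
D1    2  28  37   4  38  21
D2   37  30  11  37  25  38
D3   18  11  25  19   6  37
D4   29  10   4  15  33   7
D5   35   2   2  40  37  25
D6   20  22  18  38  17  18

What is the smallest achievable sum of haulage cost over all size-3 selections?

Open {D1, D3, D4}.
  R1→D1 2, R2→D4 10, R3→D4 4, R4→D1 4, R5→D3 6, R6→D4 7  ⇒ total 33.
Compare {D1, D3, D5}: total 37.
Compare {D1, D4, D6}: total 44.
No size-3 selection does better; minimum is 33.

33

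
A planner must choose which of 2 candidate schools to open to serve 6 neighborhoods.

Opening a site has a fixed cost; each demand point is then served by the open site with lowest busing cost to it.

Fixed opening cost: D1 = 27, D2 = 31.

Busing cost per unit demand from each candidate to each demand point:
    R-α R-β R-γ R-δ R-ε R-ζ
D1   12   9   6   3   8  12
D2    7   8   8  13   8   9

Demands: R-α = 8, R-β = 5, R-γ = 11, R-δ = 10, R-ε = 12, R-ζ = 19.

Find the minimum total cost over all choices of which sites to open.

Open {D1, D2}: assign each demand point to its cheapest open site.
  R-α→D2 8×7=56, R-β→D2 5×8=40, R-γ→D1 11×6=66, R-δ→D1 10×3=30, R-ε→D1 12×8=96, R-ζ→D2 19×9=171
  busing cost 459, fixed 58 → total 517.
Compare {D1}: busing cost 561 + fixed 27 = 588.
Compare {D2}: busing cost 581 + fixed 31 = 612.

517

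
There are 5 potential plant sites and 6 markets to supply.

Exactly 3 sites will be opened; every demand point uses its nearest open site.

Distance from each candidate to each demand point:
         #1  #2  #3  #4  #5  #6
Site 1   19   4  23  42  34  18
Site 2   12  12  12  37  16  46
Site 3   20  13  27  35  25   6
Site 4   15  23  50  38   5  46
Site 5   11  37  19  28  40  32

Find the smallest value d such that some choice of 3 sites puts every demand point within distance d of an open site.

Open {Site 1, Site 2, Site 5}.
  Farthest demand point is #4 at distance 28 (to Site 5); all others are ≤ 28.
With {Site 1, Site 3, Site 5} the worst case is 28.
With {Site 1, Site 4, Site 5} the worst case is 28.
No size-3 selection achieves below 28.

28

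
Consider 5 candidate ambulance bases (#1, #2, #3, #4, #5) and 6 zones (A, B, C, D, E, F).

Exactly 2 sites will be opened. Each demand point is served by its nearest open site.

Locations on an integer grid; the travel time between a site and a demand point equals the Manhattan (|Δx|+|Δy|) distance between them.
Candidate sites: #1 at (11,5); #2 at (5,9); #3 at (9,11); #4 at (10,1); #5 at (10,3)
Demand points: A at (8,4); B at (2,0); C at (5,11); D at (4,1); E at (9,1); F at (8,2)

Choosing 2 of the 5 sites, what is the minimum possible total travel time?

Open {#2, #4}.
  A→#4 5, B→#4 9, C→#2 2, D→#4 6, E→#4 1, F→#4 3  ⇒ total 26.
Compare {#3, #4}: total 28.
Compare {#2, #5}: total 30.
No size-2 selection does better; minimum is 26.

26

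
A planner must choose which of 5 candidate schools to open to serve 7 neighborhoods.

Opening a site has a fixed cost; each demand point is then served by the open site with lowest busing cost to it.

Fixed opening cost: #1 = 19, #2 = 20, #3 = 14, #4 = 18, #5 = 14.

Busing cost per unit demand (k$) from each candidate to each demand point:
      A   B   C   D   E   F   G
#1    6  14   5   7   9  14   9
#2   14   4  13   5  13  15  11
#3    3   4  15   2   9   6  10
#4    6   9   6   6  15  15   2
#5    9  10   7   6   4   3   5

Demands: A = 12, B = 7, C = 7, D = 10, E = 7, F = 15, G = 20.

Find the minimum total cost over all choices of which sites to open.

285

Open {#3, #4, #5}: assign each demand point to its cheapest open site.
  A→#3 12×3=36, B→#3 7×4=28, C→#4 7×6=42, D→#3 10×2=20, E→#5 7×4=28, F→#5 15×3=45, G→#4 20×2=40
  busing cost 239, fixed 46 → total 285.
Compare {#1, #3, #4, #5}: busing cost 232 + fixed 65 = 297.
Compare {#2, #3, #4, #5}: busing cost 239 + fixed 66 = 305.
Compare {#1, #2, #3, #4, #5}: busing cost 232 + fixed 85 = 317.
All other subsets cost ≥ 297. Minimum total cost: 285.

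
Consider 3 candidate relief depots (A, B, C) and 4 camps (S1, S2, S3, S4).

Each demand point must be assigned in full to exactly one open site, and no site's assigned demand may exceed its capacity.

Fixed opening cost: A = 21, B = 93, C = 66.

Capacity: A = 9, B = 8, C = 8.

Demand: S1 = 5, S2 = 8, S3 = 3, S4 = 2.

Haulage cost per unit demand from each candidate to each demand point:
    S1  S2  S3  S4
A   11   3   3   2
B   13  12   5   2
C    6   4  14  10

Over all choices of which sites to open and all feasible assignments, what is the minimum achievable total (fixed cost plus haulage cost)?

253

Open {A, B, C}; cheapest assignment that respects the capacities:
  A (cap 9, load 8): S2 — cost 8×3 = 24
  B (cap 8, load 5): S3, S4 — cost 3×5 + 2×2 = 19
  C (cap 8, load 5): S1 — cost 5×6 = 30
  Shipping 73, fixed 180 → total 253.
  Any other capacity-feasible assignment to {A, B, C} ships for at least 73.
Total demand is 18 and no other set of sites has combined capacity ≥ 18, so {A, B, C} is the only feasible choice of open sites. Minimum: 253.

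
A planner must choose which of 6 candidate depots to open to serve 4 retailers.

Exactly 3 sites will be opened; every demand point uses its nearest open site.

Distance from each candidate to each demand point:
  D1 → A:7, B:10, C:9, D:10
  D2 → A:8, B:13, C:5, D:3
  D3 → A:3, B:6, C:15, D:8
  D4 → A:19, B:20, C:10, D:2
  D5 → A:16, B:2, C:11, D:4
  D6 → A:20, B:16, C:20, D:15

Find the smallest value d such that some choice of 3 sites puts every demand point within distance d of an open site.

Open {D2, D3, D5}.
  Farthest demand point is C at distance 5 (to D2); all others are ≤ 5.
With {D1, D2, D3} the worst case is 6.
With {D2, D3, D4} the worst case is 6.
No size-3 selection achieves below 5.

5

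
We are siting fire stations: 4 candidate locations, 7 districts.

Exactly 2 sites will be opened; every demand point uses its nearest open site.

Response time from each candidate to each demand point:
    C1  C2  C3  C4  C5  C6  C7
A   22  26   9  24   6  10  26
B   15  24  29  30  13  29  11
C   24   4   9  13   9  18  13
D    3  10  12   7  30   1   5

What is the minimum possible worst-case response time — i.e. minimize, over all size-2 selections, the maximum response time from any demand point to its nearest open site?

Open {C, D}.
  Farthest demand point is C3 at response time 9 (to C); all others are ≤ 9.
With {A, D} the worst case is 10.
With {B, D} the worst case is 13.
No size-2 selection achieves below 9.

9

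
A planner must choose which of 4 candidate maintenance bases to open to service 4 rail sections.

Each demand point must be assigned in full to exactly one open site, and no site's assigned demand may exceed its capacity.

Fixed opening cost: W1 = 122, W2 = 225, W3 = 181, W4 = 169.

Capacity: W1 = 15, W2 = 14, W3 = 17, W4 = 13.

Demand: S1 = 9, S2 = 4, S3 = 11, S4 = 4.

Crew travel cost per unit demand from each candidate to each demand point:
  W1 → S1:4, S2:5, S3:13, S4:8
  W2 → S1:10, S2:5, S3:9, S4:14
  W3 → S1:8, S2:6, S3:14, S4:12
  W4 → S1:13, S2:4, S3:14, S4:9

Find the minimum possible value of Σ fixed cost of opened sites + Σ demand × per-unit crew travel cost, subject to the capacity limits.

Open {W1, W3}; cheapest assignment that respects the capacities:
  W1 (cap 15, load 13): S1, S4 — cost 9×4 + 4×8 = 68
  W3 (cap 17, load 15): S2, S3 — cost 4×6 + 11×14 = 178
  Shipping 246, fixed 303 → total 549.
  Any other capacity-feasible assignment to {W1, W3} ships for at least 246.
Compare {W1, W4}: its best feasible assignment gives total 599.
Compare {W1, W2}: its best feasible assignment gives total 632.
Every other set of open sites that can feasibly serve all demand totals ≥ 599 even under its best assignment. Minimum: 549.

549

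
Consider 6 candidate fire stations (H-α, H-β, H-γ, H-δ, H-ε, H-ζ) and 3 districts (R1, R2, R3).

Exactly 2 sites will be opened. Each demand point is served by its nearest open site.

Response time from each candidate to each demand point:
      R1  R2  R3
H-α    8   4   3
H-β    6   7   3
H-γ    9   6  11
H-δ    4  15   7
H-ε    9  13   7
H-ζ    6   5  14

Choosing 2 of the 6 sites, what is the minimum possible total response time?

11

Open {H-α, H-δ}.
  R1→H-δ 4, R2→H-α 4, R3→H-α 3  ⇒ total 11.
Compare {H-α, H-β}: total 13.
Compare {H-α, H-ζ}: total 13.
No size-2 selection does better; minimum is 11.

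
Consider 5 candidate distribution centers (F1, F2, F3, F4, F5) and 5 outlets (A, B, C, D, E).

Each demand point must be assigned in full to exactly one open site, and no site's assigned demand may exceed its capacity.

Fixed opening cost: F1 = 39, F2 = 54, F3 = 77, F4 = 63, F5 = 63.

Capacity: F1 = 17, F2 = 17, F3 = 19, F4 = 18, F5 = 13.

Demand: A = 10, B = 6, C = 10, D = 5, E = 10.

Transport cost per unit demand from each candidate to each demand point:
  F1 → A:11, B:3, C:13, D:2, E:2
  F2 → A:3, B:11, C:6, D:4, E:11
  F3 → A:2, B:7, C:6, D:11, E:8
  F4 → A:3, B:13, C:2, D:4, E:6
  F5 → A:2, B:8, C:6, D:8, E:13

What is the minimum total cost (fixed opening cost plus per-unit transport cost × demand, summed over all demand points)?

Open {F1, F4, F5}; cheapest assignment that respects the capacities:
  F1 (cap 17, load 16): B, E — cost 6×3 + 10×2 = 38
  F4 (cap 18, load 15): C, D — cost 10×2 + 5×4 = 40
  F5 (cap 13, load 10): A — cost 10×2 = 20
  Shipping 98, fixed 165 → total 263.
  Any other capacity-feasible assignment to {F1, F4, F5} ships for at least 98.
Compare {F1, F2, F4}: its best feasible assignment gives total 264.
Compare {F1, F3, F4}: its best feasible assignment gives total 277.
Every other set of open sites that can feasibly serve all demand totals ≥ 264 even under its best assignment. Minimum: 263.

263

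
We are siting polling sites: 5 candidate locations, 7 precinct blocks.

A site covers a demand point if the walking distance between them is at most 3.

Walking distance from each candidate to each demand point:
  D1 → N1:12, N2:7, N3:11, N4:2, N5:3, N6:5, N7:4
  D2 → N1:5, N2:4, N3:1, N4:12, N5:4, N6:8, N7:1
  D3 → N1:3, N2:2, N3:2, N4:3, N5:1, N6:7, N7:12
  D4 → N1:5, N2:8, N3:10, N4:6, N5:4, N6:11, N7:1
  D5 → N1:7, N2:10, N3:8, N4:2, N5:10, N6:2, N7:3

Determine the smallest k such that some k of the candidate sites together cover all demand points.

2

Coverage sets (demand points within 3 of each site):
  D1: {N4, N5}
  D2: {N3, N7}
  D3: {N1, N2, N3, N4, N5}
  D4: {N7}
  D5: {N4, N6, N7}
No single site covers all 7 demand points.
But {D3, D5} covers everything, so the minimum is 2.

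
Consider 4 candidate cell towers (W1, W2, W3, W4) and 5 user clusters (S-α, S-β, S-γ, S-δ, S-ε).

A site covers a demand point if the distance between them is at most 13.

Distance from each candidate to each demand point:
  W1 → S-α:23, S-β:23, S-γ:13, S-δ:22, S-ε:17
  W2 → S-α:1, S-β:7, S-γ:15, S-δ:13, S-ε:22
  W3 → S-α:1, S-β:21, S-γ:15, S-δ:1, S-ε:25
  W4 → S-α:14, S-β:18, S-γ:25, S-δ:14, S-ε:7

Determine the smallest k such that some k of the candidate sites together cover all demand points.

3

Coverage sets (demand points within 13 of each site):
  W1: {S-γ}
  W2: {S-α, S-β, S-δ}
  W3: {S-α, S-δ}
  W4: {S-ε}
No 2 sites suffice: every size-2 union leaves at least one demand point uncovered.
But {W1, W2, W4} covers everything, so the minimum is 3.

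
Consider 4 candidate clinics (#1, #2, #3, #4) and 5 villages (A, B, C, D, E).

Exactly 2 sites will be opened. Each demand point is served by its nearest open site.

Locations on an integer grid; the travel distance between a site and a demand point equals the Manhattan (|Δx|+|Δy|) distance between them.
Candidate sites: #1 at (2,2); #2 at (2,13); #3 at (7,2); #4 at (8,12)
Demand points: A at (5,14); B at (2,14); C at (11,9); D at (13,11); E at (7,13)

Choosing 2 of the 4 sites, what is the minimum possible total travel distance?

Open {#2, #4}.
  A→#2 4, B→#2 1, C→#4 6, D→#4 6, E→#4 2  ⇒ total 19.
Compare {#1, #4}: total 27.
Compare {#3, #4}: total 27.
No size-2 selection does better; minimum is 19.

19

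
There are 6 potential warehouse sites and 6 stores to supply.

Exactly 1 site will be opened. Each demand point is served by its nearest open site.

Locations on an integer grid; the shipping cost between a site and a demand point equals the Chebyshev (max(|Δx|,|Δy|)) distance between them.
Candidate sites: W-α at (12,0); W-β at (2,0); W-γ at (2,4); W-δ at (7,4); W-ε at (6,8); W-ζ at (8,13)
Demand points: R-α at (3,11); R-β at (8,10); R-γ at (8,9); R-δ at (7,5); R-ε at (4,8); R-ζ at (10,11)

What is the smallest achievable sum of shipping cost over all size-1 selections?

Open {W-ε}.
  R-α→W-ε 3, R-β→W-ε 2, R-γ→W-ε 2, R-δ→W-ε 3, R-ε→W-ε 2, R-ζ→W-ε 4  ⇒ total 16.
Compare {W-ζ}: total 27.
Compare {W-δ}: total 30.
No size-1 selection does better; minimum is 16.

16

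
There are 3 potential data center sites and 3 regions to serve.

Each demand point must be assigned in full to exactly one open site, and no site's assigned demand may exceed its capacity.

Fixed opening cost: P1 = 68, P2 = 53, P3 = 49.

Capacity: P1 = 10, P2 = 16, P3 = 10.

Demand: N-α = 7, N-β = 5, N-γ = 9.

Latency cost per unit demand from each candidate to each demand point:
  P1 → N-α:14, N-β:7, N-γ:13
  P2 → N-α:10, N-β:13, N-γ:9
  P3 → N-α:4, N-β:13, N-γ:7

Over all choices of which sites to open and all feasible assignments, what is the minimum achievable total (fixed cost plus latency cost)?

276

Open {P2, P3}; cheapest assignment that respects the capacities:
  P2 (cap 16, load 14): N-β, N-γ — cost 5×13 + 9×9 = 146
  P3 (cap 10, load 7): N-α — cost 7×4 = 28
  Shipping 174, fixed 102 → total 276.
  Any other capacity-feasible assignment to {P2, P3} ships for at least 174.
Compare {P1, P2}: its best feasible assignment gives total 307.
Compare {P1, P2, P3}: its best feasible assignment gives total 314.
Every other set of open sites that can feasibly serve all demand totals ≥ 307 even under its best assignment. Minimum: 276.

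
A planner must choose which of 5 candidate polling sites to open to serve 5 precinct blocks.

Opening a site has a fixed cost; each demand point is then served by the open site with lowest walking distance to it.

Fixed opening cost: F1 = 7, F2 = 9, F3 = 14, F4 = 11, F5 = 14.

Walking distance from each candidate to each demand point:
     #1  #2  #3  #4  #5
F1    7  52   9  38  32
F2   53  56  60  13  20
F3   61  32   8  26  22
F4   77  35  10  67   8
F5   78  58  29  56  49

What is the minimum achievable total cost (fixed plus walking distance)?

99

Open {F1, F2, F4}: assign each demand point to its cheapest open site.
  #1→F1 7, #2→F4 35, #3→F1 9, #4→F2 13, #5→F4 8
  walking distance 72, fixed 27 → total 99.
Compare {F1, F2, F3, F4}: walking distance 68 + fixed 41 = 109.
Compare {F1, F2, F3}: walking distance 80 + fixed 30 = 110.
Compare {F1, F3, F4}: walking distance 81 + fixed 32 = 113.
All other subsets cost ≥ 109. Minimum total cost: 99.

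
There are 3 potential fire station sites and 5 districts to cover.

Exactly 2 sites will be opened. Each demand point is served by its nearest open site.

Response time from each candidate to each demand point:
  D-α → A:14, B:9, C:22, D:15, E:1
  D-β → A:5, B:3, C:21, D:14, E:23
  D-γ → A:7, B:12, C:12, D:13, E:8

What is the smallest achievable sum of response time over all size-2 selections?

41

Open {D-β, D-γ}.
  A→D-β 5, B→D-β 3, C→D-γ 12, D→D-γ 13, E→D-γ 8  ⇒ total 41.
Compare {D-α, D-γ}: total 42.
Compare {D-α, D-β}: total 44.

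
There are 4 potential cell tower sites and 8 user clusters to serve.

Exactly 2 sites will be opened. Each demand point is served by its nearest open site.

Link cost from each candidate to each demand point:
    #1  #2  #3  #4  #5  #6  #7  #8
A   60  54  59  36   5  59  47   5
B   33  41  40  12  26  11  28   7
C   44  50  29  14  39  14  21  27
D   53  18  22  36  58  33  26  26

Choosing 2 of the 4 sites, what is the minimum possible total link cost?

Open {B, D}.
  #1→B 33, #2→D 18, #3→D 22, #4→B 12, #5→B 26, #6→B 11, #7→D 26, #8→B 7  ⇒ total 155.
Compare {A, B}: total 175.
Compare {B, C}: total 180.
No size-2 selection does better; minimum is 155.

155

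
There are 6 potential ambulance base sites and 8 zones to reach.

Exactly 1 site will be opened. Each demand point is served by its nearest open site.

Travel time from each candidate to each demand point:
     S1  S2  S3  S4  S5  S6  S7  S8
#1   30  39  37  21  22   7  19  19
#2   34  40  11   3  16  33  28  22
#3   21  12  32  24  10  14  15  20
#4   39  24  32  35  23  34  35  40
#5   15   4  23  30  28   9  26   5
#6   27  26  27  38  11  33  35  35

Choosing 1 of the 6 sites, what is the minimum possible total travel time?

Open {#5}.
  S1→#5 15, S2→#5 4, S3→#5 23, S4→#5 30, S5→#5 28, S6→#5 9, S7→#5 26, S8→#5 5  ⇒ total 140.
Compare {#3}: total 148.
Compare {#2}: total 187.
No size-1 selection does better; minimum is 140.

140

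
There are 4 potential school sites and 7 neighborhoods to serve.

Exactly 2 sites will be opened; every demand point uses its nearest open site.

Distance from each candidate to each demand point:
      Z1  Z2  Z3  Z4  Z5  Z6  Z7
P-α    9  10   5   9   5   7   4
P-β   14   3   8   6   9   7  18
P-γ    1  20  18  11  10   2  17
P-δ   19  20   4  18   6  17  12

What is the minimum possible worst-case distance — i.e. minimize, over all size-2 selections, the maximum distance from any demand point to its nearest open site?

Open {P-α, P-β}.
  Farthest demand point is Z1 at distance 9 (to P-α); all others are ≤ 9.
With {P-α, P-γ} the worst case is 10.
With {P-α, P-δ} the worst case is 10.
No size-2 selection achieves below 9.

9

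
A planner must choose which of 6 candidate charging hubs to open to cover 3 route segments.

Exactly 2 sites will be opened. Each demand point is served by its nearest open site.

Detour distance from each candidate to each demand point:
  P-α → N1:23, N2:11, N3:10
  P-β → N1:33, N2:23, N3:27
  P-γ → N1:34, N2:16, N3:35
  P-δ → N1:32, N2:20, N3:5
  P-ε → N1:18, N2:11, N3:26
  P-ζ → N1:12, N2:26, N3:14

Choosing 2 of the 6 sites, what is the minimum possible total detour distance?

Open {P-α, P-ζ}.
  N1→P-ζ 12, N2→P-α 11, N3→P-α 10  ⇒ total 33.
Compare {P-δ, P-ε}: total 34.
Compare {P-δ, P-ζ}: total 37.
No size-2 selection does better; minimum is 33.

33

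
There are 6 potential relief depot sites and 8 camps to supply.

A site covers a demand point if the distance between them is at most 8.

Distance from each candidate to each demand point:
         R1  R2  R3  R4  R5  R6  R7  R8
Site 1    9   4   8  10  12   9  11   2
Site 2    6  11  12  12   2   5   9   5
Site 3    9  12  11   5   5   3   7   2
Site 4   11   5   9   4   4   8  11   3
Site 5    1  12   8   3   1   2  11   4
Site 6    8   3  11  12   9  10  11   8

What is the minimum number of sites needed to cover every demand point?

3

Coverage sets (demand points within 8 of each site):
  Site 1: {R2, R3, R8}
  Site 2: {R1, R5, R6, R8}
  Site 3: {R4, R5, R6, R7, R8}
  Site 4: {R2, R4, R5, R6, R8}
  Site 5: {R1, R3, R4, R5, R6, R8}
  Site 6: {R1, R2, R8}
No 2 sites suffice: every size-2 union leaves at least one demand point uncovered.
But {Site 1, Site 2, Site 3} covers everything, so the minimum is 3.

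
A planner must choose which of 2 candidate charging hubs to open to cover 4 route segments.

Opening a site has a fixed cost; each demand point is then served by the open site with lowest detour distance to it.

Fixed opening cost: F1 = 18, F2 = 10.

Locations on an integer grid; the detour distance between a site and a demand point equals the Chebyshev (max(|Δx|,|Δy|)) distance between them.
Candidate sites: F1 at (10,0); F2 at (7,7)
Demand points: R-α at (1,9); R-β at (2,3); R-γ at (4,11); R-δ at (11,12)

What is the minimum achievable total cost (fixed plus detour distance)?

30

Open {F2}: assign each demand point to its cheapest open site.
  R-α→F2 6, R-β→F2 5, R-γ→F2 4, R-δ→F2 5
  detour distance 20, fixed 10 → total 30.
Compare {F1, F2}: detour distance 20 + fixed 28 = 48.
Compare {F1}: detour distance 40 + fixed 18 = 58.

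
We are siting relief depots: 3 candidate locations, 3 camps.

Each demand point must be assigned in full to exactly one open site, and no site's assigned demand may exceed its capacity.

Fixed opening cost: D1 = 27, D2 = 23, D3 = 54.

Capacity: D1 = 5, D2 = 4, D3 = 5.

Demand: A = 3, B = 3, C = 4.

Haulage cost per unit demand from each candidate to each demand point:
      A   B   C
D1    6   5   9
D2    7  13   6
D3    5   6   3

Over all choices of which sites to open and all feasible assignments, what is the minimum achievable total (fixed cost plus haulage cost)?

152

Open {D1, D2, D3}; cheapest assignment that respects the capacities:
  D1 (cap 5, load 3): B — cost 3×5 = 15
  D2 (cap 4, load 3): A — cost 3×7 = 21
  D3 (cap 5, load 4): C — cost 4×3 = 12
  Shipping 48, fixed 104 → total 152.
  Any other capacity-feasible assignment to {D1, D2, D3} ships for at least 48.
Total demand is 10; every other set of sites either has combined capacity below 10 or cannot fit the demands without splitting one across sites, so {D1, D2, D3} is the only feasible choice of open sites. Minimum: 152.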